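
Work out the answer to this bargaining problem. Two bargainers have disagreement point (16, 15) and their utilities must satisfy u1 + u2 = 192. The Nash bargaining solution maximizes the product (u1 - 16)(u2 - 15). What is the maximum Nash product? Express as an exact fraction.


Step 1: The Nash solution splits surplus symmetrically above the disagreement point
Step 2: u1 = (total + d1 - d2)/2 = (192 + 16 - 15)/2 = 193/2
Step 3: u2 = (total - d1 + d2)/2 = (192 - 16 + 15)/2 = 191/2
Step 4: Nash product = (193/2 - 16) * (191/2 - 15)
Step 5: = 161/2 * 161/2 = 25921/4

25921/4


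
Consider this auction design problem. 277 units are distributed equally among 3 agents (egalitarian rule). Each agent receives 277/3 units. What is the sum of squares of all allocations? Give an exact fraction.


Step 1: Each agent's share = 277/3
Step 2: Square of each share = (277/3)^2 = 76729/9
Step 3: Sum of squares = 3 * 76729/9 = 76729/3

76729/3


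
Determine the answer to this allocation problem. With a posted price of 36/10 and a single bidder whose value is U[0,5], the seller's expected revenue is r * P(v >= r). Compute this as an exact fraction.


Step 1: Posted price r = 18/5, value support [0,5]
Step 2: P(v >= r) = (5 - 18/5)/5 = 7/25
Step 3: Expected revenue = r * P(v >= r) = 18/5 * 7/25
Step 4: Revenue = 126/125

126/125


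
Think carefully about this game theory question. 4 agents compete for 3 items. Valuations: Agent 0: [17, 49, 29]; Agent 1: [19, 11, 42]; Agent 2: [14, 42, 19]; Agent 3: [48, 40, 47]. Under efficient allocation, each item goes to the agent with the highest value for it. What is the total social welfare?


Step 1: For each item, find the maximum value among all agents.
Step 2: Item 0 -> Agent 3 (value 48)
Step 3: Item 1 -> Agent 0 (value 49)
Step 4: Item 2 -> Agent 3 (value 47)
Step 5: Total welfare = 48 + 49 + 47 = 144

144


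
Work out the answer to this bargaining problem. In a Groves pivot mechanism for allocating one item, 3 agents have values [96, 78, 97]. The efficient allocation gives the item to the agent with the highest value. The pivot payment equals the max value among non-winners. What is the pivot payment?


Step 1: The efficient winner is agent 2 with value 97
Step 2: Other agents' values: [96, 78]
Step 3: Pivot payment = max(others) = 96
Step 4: The winner pays 96

96


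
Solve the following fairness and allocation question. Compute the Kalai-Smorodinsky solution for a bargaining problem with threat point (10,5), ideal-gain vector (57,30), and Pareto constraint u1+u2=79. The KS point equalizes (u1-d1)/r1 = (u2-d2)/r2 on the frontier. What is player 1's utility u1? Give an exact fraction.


Step 1: At the KS point, (u1-d1)/r1 = (u2-d2)/r2 = t and u1+u2 = 79
Step 2: u1 = d1 + r1*t and u2 = d2 + r2*t, so (d1 + r1*t) + (d2 + r2*t) = 79
Step 3: t = (79 - 10 - 5)/(57 + 30) = 64/87
Step 4: u1 = d1 + r1*t = 10 + 57 * 64/87 = 1506/29
Step 5: (Check: u2 = d2 + r2*t = 785/29; u1+u2 = 1506/29 + 785/29 = 79, on the frontier.)

1506/29


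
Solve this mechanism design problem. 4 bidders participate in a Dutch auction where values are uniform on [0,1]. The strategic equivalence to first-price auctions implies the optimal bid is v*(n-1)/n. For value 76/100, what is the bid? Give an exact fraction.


Step 1: Dutch auctions are strategically equivalent to first-price auctions
Step 2: The equilibrium bid is b(v) = v*(n-1)/n
Step 3: b = 19/25 * 3/4
Step 4: b = 57/100

57/100


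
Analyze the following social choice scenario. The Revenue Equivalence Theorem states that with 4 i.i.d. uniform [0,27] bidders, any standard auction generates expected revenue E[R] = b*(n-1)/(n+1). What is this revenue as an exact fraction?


Step 1: By Revenue Equivalence, expected revenue = b*(n-1)/(n+1)
Step 2: Substituting n = 4, b = 27
Step 3: Revenue = 27*(4-1)/(4+1) = 27*3/5
Step 4: Revenue = 81/5

81/5


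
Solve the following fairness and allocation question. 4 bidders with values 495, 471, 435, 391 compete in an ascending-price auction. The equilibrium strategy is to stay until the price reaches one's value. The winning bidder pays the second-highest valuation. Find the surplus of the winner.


Step 1: Identify the highest value: 495
Step 2: Identify the second-highest value: 471
Step 3: The final price = second-highest value = 471
Step 4: Surplus = 495 - 471 = 24

24


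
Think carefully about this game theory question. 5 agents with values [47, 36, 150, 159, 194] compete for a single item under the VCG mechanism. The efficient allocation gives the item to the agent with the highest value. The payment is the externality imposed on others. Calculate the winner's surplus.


Step 1: The winner is the agent with the highest value: agent 4 with value 194
Step 2: Values of other agents: [47, 36, 150, 159]
Step 3: VCG payment = max of others' values = 159
Step 4: Surplus = 194 - 159 = 35

35


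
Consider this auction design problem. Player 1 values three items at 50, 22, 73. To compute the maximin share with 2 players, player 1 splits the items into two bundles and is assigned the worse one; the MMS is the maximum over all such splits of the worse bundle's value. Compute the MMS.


Step 1: Item values = 50, 22, 73
Step 2: Enumerate all 2-bundle partitions and take the smaller bundle:
  Partition 1: {50} vs {22,73} -> bundles 50, 95; min = 50
  Partition 2: {22} vs {50,73} -> bundles 22, 123; min = 22
  Partition 3: {73} vs {50,22} -> bundles 73, 72; min = 72
Step 3: MMS = max(50, 22, 72) = 72

72


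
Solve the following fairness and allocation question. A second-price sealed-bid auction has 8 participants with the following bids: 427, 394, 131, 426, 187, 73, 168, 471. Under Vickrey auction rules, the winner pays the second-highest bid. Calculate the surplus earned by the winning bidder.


Step 1: Sort bids in descending order: 471, 427, 426, 394, 187, 168, 131, 73
Step 2: The winning bid is the highest: 471
Step 3: The payment equals the second-highest bid: 427
Step 4: Surplus = winner's bid - payment = 471 - 427 = 44

44


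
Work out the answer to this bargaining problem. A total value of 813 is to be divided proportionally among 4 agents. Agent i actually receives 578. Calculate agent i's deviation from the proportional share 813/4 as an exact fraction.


Step 1: Proportional share = 813/4
Step 2: Agent's actual allocation = 578
Step 3: Excess = 578 - 813/4 = 1499/4

1499/4


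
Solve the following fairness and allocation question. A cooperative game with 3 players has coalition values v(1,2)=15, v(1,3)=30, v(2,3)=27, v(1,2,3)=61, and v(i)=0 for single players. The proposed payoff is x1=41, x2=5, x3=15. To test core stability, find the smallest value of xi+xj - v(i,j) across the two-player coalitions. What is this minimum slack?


Step 1: Slack for coalition (1,2): x1+x2 - v12 = 46 - 15 = 31
Step 2: Slack for coalition (1,3): x1+x3 - v13 = 56 - 30 = 26
Step 3: Slack for coalition (2,3): x2+x3 - v23 = 20 - 27 = -7
Step 4: Minimum slack = min(31, 26, -7) = -7, attained by (2,3); coalition (2,3) can block (slack < 0), so the allocation is not in the core

-7


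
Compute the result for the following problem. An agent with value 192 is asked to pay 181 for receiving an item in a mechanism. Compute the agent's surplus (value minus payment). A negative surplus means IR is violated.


Step 1: Surplus = value - payment = 192 - 181 = 11
Step 2: IR is satisfied (surplus >= 0)

11


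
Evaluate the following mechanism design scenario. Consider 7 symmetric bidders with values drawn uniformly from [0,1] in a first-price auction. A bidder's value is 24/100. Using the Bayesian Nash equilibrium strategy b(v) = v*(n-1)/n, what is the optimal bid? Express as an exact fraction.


Step 1: The symmetric BNE bidding function is b(v) = v * (n-1) / n
Step 2: Substitute v = 6/25 and n = 7
Step 3: b = 6/25 * 6/7
Step 4: b = 36/175

36/175


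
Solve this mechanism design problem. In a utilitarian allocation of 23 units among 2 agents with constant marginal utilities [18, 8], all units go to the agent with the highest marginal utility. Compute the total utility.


Step 1: The marginal utilities are [18, 8]
Step 2: The highest marginal utility is 18
Step 3: All 23 units go to that agent
Step 4: Total utility = 18 * 23 = 414

414


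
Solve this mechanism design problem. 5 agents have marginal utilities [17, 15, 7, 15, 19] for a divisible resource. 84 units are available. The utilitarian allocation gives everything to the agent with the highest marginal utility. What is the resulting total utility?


Step 1: The marginal utilities are [17, 15, 7, 15, 19]
Step 2: The highest marginal utility is 19
Step 3: All 84 units go to that agent
Step 4: Total utility = 19 * 84 = 1596

1596


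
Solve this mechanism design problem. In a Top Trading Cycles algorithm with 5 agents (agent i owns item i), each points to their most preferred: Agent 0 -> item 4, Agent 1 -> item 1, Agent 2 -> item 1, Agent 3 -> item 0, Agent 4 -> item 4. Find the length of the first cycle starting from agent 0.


Step 1: Trace the pointer graph from agent 0: 0 -> 4 -> 4
Step 2: A cycle is detected when we revisit agent 4
Step 3: The cycle is: 4 -> 4
Step 4: Cycle length = 1

1


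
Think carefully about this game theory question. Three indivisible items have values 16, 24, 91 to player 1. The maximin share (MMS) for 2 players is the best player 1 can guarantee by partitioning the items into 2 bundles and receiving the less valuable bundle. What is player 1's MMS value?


Step 1: Item values = 16, 24, 91
Step 2: Enumerate all 2-bundle partitions and take the smaller bundle:
  Partition 1: {16} vs {24,91} -> bundles 16, 115; min = 16
  Partition 2: {24} vs {16,91} -> bundles 24, 107; min = 24
  Partition 3: {91} vs {16,24} -> bundles 91, 40; min = 40
Step 3: MMS = max(16, 24, 40) = 40

40


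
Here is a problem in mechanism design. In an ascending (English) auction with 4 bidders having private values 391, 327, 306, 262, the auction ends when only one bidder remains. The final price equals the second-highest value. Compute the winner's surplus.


Step 1: Identify the highest value: 391
Step 2: Identify the second-highest value: 327
Step 3: The final price = second-highest value = 327
Step 4: Surplus = 391 - 327 = 64

64


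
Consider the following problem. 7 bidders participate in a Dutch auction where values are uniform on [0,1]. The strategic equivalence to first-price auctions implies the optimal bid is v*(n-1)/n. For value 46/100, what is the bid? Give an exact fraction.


Step 1: Dutch auctions are strategically equivalent to first-price auctions
Step 2: The equilibrium bid is b(v) = v*(n-1)/n
Step 3: b = 23/50 * 6/7
Step 4: b = 69/175

69/175


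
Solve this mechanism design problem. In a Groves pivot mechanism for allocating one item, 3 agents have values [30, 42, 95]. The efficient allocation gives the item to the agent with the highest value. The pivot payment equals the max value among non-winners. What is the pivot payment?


Step 1: The efficient winner is agent 2 with value 95
Step 2: Other agents' values: [30, 42]
Step 3: Pivot payment = max(others) = 42
Step 4: The winner pays 42

42


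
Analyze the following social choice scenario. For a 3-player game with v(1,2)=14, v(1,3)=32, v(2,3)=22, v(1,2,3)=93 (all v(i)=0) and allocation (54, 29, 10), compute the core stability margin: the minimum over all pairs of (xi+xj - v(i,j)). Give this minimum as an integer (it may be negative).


Step 1: Slack for coalition (1,2): x1+x2 - v12 = 83 - 14 = 69
Step 2: Slack for coalition (1,3): x1+x3 - v13 = 64 - 32 = 32
Step 3: Slack for coalition (2,3): x2+x3 - v23 = 39 - 22 = 17
Step 4: Minimum slack = min(69, 32, 17) = 17, attained by (2,3); no pair can gain by deviating, so the allocation is in the core

17


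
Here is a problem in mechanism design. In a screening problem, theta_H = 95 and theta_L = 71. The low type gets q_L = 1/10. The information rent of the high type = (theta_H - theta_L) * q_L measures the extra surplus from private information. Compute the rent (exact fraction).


Step 1: theta_H - theta_L = 95 - 71 = 24
Step 2: Information rent = (theta_H - theta_L) * q_L
Step 3: = 24 * 1/10
Step 4: = 12/5

12/5


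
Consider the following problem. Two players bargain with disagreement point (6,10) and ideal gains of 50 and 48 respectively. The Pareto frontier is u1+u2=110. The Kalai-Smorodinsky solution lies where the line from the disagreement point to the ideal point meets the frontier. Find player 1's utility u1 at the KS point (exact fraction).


Step 1: At the KS point, (u1-d1)/r1 = (u2-d2)/r2 = t and u1+u2 = 110
Step 2: u1 = d1 + r1*t and u2 = d2 + r2*t, so (d1 + r1*t) + (d2 + r2*t) = 110
Step 3: t = (110 - 6 - 10)/(50 + 48) = 94/98 = 47/49
Step 4: u1 = d1 + r1*t = 6 + 50 * 47/49 = 2644/49
Step 5: (Check: u2 = d2 + r2*t = 2746/49; u1+u2 = 2644/49 + 2746/49 = 110, on the frontier.)

2644/49


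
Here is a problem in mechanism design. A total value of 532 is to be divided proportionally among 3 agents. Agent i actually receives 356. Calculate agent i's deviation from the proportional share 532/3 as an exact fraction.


Step 1: Proportional share = 532/3
Step 2: Agent's actual allocation = 356
Step 3: Excess = 356 - 532/3 = 536/3

536/3


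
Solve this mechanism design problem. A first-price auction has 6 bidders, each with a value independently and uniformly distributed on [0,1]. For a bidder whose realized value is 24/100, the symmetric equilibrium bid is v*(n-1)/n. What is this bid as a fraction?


Step 1: The symmetric BNE bidding function is b(v) = v * (n-1) / n
Step 2: Substitute v = 6/25 and n = 6
Step 3: b = 6/25 * 5/6
Step 4: b = 1/5

1/5


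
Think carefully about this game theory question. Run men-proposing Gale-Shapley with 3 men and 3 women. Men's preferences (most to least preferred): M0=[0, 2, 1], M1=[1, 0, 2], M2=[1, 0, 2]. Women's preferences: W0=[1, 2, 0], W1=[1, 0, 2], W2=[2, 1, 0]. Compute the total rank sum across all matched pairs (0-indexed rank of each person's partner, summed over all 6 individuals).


Step 1: Run Gale-Shapley (men propose, women hold best offer):
  M0 proposes to W0; she accepts
  M1 proposes to W1; she accepts
  M2 proposes to W1; rejected
  M2 proposes to W0; she switches from M0
  M0 proposes to W2; she accepts
Step 2: Final matching: W0-M2, W1-M1, W2-M0
Step 3: 0-indexed ranks (man's rank of his match, then woman's): 1 + 1 + 0 + 0 + 1 + 2
Step 4: Total rank sum = 5

5


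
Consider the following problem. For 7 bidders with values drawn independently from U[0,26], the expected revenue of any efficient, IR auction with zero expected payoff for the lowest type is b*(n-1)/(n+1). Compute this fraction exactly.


Step 1: By Revenue Equivalence, expected revenue = b*(n-1)/(n+1)
Step 2: Substituting n = 7, b = 26
Step 3: Revenue = 26*(7-1)/(7+1) = 26*6/8
Step 4: Revenue = 156/8 = 39/2

39/2


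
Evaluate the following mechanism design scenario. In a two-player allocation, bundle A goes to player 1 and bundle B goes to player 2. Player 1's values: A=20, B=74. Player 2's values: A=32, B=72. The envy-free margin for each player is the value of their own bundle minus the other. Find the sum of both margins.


Step 1: Player 1's margin = v1(A) - v1(B) = 20 - 74 = -54
Step 2: Player 2's margin = v2(B) - v2(A) = 72 - 32 = 40
Step 3: Total margin = -54 + 40 = -14

-14


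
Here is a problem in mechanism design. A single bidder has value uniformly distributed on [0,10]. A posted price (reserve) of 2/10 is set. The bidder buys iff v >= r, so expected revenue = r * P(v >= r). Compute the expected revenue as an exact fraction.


Step 1: Posted price r = 1/5, value support [0,10]
Step 2: P(v >= r) = (10 - 1/5)/10 = 49/50
Step 3: Expected revenue = r * P(v >= r) = 1/5 * 49/50
Step 4: Revenue = 49/250

49/250


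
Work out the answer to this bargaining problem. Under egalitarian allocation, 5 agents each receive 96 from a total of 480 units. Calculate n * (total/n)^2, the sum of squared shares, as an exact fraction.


Step 1: Each agent's share = 480/5 = 96
Step 2: Square of each share = (96)^2 = 9216
Step 3: Sum of squares = 5 * 9216 = 46080

46080


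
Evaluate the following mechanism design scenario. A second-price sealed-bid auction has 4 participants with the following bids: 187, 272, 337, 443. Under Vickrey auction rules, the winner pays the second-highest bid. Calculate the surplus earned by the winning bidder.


Step 1: Sort bids in descending order: 443, 337, 272, 187
Step 2: The winning bid is the highest: 443
Step 3: The payment equals the second-highest bid: 337
Step 4: Surplus = winner's bid - payment = 443 - 337 = 106

106


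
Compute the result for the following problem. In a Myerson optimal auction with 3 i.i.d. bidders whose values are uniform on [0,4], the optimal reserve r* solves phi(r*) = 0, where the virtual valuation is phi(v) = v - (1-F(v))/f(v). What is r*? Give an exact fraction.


Step 1: For U[0,4], F(v) = v/4 and f(v) = 1/4
Step 2: phi(v) = v - (1 - v/4)/(1/4) = v - (4 - v) = 2v - 4
Step 3: Set phi(r*) = 0: 2r* - 4 = 0
Step 4: r* = 4/2 = 2 (the number of bidders n = 3 does not enter)

2


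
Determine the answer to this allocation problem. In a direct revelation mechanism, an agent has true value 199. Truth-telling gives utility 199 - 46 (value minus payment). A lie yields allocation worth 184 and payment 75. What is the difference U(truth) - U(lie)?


Step 1: U(truth) = value - payment = 199 - 46 = 153
Step 2: U(lie) = allocation - payment = 184 - 75 = 109
Step 3: IC gap = 153 - 109 = 44

44


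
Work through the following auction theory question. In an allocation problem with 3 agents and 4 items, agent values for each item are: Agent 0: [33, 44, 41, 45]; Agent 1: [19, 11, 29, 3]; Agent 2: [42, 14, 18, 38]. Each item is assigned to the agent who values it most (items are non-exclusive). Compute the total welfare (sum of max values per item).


Step 1: For each item, find the maximum value among all agents.
Step 2: Item 0 -> Agent 2 (value 42)
Step 3: Item 1 -> Agent 0 (value 44)
Step 4: Item 2 -> Agent 0 (value 41)
Step 5: Item 3 -> Agent 0 (value 45)
Step 6: Total welfare = 42 + 44 + 41 + 45 = 172

172


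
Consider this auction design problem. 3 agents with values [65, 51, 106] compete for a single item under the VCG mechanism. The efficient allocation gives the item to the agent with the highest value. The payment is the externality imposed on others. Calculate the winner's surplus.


Step 1: The winner is the agent with the highest value: agent 2 with value 106
Step 2: Values of other agents: [65, 51]
Step 3: VCG payment = max of others' values = 65
Step 4: Surplus = 106 - 65 = 41

41


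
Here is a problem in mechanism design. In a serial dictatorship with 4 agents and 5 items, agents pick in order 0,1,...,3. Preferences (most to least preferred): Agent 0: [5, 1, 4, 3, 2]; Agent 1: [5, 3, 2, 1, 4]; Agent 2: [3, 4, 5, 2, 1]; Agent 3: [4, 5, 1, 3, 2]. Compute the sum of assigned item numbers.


Step 1: Agent 0 picks item 5
Step 2: Agent 1 picks item 3
Step 3: Agent 2 picks item 4
Step 4: Agent 3 picks item 1
Step 5: Sum = 5 + 3 + 4 + 1 = 13

13


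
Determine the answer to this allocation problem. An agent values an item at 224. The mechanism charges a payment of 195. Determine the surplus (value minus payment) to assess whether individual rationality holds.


Step 1: Surplus = value - payment = 224 - 195 = 29
Step 2: IR is satisfied (surplus >= 0)

29


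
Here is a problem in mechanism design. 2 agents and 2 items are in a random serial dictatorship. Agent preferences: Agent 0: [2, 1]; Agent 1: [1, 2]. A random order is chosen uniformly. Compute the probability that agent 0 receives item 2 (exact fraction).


Step 1: Agent 0 wants item 2
Step 2: There are 2 possible orderings of agents
Step 3: In 2 orderings, agent 0 gets item 2
Step 4: Probability = 2/2 = 1

1


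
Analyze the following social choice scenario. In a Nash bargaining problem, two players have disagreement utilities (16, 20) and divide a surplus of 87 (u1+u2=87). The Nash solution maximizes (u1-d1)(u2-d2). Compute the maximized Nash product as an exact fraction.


Step 1: The Nash solution splits surplus symmetrically above the disagreement point
Step 2: u1 = (total + d1 - d2)/2 = (87 + 16 - 20)/2 = 83/2
Step 3: u2 = (total - d1 + d2)/2 = (87 - 16 + 20)/2 = 91/2
Step 4: Nash product = (83/2 - 16) * (91/2 - 20)
Step 5: = 51/2 * 51/2 = 2601/4

2601/4


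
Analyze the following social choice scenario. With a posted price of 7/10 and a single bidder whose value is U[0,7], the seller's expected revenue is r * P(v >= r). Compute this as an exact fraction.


Step 1: Posted price r = 7/10, value support [0,7]
Step 2: P(v >= r) = (7 - 7/10)/7 = 9/10
Step 3: Expected revenue = r * P(v >= r) = 7/10 * 9/10
Step 4: Revenue = 63/100

63/100


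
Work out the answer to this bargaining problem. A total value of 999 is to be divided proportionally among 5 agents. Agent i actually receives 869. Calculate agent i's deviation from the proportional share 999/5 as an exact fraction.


Step 1: Proportional share = 999/5
Step 2: Agent's actual allocation = 869
Step 3: Excess = 869 - 999/5 = 3346/5

3346/5


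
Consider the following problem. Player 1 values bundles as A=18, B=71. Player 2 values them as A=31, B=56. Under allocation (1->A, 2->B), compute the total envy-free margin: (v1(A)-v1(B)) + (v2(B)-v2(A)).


Step 1: Player 1's margin = v1(A) - v1(B) = 18 - 71 = -53
Step 2: Player 2's margin = v2(B) - v2(A) = 56 - 31 = 25
Step 3: Total margin = -53 + 25 = -28

-28


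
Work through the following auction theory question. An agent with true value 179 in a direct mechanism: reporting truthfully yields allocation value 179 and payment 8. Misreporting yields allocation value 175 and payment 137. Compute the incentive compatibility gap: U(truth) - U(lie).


Step 1: U(truth) = value - payment = 179 - 8 = 171
Step 2: U(lie) = allocation - payment = 175 - 137 = 38
Step 3: IC gap = 171 - 38 = 133

133


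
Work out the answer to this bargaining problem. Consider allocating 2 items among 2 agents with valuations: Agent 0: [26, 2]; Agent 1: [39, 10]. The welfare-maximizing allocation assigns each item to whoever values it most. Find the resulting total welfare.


Step 1: For each item, find the maximum value among all agents.
Step 2: Item 0 -> Agent 1 (value 39)
Step 3: Item 1 -> Agent 1 (value 10)
Step 4: Total welfare = 39 + 10 = 49

49


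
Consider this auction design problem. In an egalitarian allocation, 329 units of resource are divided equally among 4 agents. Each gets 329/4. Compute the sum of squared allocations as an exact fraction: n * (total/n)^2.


Step 1: Each agent's share = 329/4
Step 2: Square of each share = (329/4)^2 = 108241/16
Step 3: Sum of squares = 4 * 108241/16 = 108241/4

108241/4


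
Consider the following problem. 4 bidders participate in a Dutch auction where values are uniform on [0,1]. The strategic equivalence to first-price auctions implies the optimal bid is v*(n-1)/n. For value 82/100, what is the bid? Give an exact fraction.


Step 1: Dutch auctions are strategically equivalent to first-price auctions
Step 2: The equilibrium bid is b(v) = v*(n-1)/n
Step 3: b = 41/50 * 3/4
Step 4: b = 123/200

123/200


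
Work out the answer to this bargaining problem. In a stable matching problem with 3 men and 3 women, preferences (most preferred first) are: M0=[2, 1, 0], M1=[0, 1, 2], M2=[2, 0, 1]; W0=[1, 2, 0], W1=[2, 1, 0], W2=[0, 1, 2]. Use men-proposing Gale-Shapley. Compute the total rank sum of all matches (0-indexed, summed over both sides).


Step 1: Run Gale-Shapley (men propose, women hold best offer):
  M0 proposes to W2; she accepts
  M1 proposes to W0; she accepts
  M2 proposes to W2; rejected
  M2 proposes to W0; rejected
  M2 proposes to W1; she accepts
Step 2: Final matching: W0-M1, W1-M2, W2-M0
Step 3: 0-indexed ranks (man's rank of his match, then woman's): 0 + 0 + 2 + 0 + 0 + 0
Step 4: Total rank sum = 2

2


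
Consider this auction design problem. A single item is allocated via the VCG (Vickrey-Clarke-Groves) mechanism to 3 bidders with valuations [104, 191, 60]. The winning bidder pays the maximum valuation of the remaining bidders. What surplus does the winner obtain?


Step 1: The winner is the agent with the highest value: agent 1 with value 191
Step 2: Values of other agents: [104, 60]
Step 3: VCG payment = max of others' values = 104
Step 4: Surplus = 191 - 104 = 87

87


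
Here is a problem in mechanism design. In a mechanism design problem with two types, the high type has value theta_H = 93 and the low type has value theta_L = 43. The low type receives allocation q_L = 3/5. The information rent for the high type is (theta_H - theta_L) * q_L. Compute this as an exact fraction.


Step 1: theta_H - theta_L = 93 - 43 = 50
Step 2: Information rent = (theta_H - theta_L) * q_L
Step 3: = 50 * 3/5
Step 4: = 30

30


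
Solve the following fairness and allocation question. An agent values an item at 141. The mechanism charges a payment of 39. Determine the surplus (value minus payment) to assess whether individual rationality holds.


Step 1: Surplus = value - payment = 141 - 39 = 102
Step 2: IR is satisfied (surplus >= 0)

102


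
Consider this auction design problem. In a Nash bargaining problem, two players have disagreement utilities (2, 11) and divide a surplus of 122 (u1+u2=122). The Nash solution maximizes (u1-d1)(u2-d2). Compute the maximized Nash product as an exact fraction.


Step 1: The Nash solution splits surplus symmetrically above the disagreement point
Step 2: u1 = (total + d1 - d2)/2 = (122 + 2 - 11)/2 = 113/2
Step 3: u2 = (total - d1 + d2)/2 = (122 - 2 + 11)/2 = 131/2
Step 4: Nash product = (113/2 - 2) * (131/2 - 11)
Step 5: = 109/2 * 109/2 = 11881/4

11881/4


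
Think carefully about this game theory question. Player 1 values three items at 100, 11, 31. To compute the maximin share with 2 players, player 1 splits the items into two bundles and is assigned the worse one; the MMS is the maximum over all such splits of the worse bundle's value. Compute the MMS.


Step 1: Item values = 100, 11, 31
Step 2: Enumerate all 2-bundle partitions and take the smaller bundle:
  Partition 1: {100} vs {11,31} -> bundles 100, 42; min = 42
  Partition 2: {11} vs {100,31} -> bundles 11, 131; min = 11
  Partition 3: {31} vs {100,11} -> bundles 31, 111; min = 31
Step 3: MMS = max(42, 11, 31) = 42

42


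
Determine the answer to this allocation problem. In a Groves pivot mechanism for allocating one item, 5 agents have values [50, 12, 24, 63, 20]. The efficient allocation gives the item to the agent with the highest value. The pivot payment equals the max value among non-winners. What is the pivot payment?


Step 1: The efficient winner is agent 3 with value 63
Step 2: Other agents' values: [50, 12, 24, 20]
Step 3: Pivot payment = max(others) = 50
Step 4: The winner pays 50

50


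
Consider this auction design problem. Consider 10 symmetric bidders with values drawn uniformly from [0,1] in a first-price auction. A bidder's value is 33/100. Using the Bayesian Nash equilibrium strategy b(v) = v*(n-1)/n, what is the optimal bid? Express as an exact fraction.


Step 1: The symmetric BNE bidding function is b(v) = v * (n-1) / n
Step 2: Substitute v = 33/100 and n = 10
Step 3: b = 33/100 * 9/10
Step 4: b = 297/1000

297/1000


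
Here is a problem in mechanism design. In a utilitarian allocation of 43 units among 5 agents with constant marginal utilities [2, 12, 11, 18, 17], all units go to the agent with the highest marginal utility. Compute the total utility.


Step 1: The marginal utilities are [2, 12, 11, 18, 17]
Step 2: The highest marginal utility is 18
Step 3: All 43 units go to that agent
Step 4: Total utility = 18 * 43 = 774

774


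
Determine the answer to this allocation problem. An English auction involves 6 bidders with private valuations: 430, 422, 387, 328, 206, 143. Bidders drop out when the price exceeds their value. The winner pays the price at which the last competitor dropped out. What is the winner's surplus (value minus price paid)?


Step 1: Identify the highest value: 430
Step 2: Identify the second-highest value: 422
Step 3: The final price = second-highest value = 422
Step 4: Surplus = 430 - 422 = 8

8


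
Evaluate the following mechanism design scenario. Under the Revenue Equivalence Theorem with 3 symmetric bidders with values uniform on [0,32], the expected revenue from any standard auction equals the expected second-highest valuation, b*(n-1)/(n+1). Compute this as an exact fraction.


Step 1: By Revenue Equivalence, expected revenue = b*(n-1)/(n+1)
Step 2: Substituting n = 3, b = 32
Step 3: Revenue = 32*(3-1)/(3+1) = 32*2/4
Step 4: Revenue = 64/4 = 16

16


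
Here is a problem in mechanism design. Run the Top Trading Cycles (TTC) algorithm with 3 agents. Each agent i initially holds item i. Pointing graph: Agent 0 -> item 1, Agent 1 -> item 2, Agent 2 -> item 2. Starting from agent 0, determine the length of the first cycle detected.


Step 1: Trace the pointer graph from agent 0: 0 -> 1 -> 2 -> 2
Step 2: A cycle is detected when we revisit agent 2
Step 3: The cycle is: 2 -> 2
Step 4: Cycle length = 1

1


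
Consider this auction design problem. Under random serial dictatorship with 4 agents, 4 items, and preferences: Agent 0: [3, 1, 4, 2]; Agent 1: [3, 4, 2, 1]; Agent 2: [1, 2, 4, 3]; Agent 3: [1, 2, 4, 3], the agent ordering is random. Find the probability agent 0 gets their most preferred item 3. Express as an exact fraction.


Step 1: Agent 0 wants item 3
Step 2: There are 24 possible orderings of agents
Step 3: In 12 orderings, agent 0 gets item 3
Step 4: Probability = 12/24 = 1/2

1/2


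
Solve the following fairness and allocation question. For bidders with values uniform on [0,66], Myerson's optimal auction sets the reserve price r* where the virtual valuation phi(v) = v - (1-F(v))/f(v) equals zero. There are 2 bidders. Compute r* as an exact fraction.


Step 1: For U[0,66], F(v) = v/66 and f(v) = 1/66
Step 2: phi(v) = v - (1 - v/66)/(1/66) = v - (66 - v) = 2v - 66
Step 3: Set phi(r*) = 0: 2r* - 66 = 0
Step 4: r* = 66/2 = 33 (the number of bidders n = 2 does not enter)

33


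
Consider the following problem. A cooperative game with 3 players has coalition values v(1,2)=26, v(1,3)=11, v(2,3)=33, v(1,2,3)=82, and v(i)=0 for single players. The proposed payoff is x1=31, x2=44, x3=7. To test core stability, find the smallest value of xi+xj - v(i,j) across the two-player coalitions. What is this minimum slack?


Step 1: Slack for coalition (1,2): x1+x2 - v12 = 75 - 26 = 49
Step 2: Slack for coalition (1,3): x1+x3 - v13 = 38 - 11 = 27
Step 3: Slack for coalition (2,3): x2+x3 - v23 = 51 - 33 = 18
Step 4: Minimum slack = min(49, 27, 18) = 18, attained by (2,3); no pair can gain by deviating, so the allocation is in the core

18


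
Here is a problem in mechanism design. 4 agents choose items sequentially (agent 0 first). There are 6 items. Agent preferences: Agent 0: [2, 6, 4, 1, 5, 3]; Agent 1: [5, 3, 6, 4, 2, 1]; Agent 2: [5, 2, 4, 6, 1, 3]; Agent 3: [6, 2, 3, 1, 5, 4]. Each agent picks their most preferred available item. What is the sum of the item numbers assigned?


Step 1: Agent 0 picks item 2
Step 2: Agent 1 picks item 5
Step 3: Agent 2 picks item 4
Step 4: Agent 3 picks item 6
Step 5: Sum = 2 + 5 + 4 + 6 = 17

17


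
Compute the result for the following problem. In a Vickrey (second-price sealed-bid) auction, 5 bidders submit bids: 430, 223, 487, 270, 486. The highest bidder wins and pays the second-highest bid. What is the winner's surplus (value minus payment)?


Step 1: Sort bids in descending order: 487, 486, 430, 270, 223
Step 2: The winning bid is the highest: 487
Step 3: The payment equals the second-highest bid: 486
Step 4: Surplus = winner's bid - payment = 487 - 486 = 1

1


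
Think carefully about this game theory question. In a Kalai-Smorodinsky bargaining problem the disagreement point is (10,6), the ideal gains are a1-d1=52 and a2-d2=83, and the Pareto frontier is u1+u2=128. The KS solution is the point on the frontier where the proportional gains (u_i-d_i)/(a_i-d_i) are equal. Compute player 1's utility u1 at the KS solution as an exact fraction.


Step 1: At the KS point, (u1-d1)/r1 = (u2-d2)/r2 = t and u1+u2 = 128
Step 2: u1 = d1 + r1*t and u2 = d2 + r2*t, so (d1 + r1*t) + (d2 + r2*t) = 128
Step 3: t = (128 - 10 - 6)/(52 + 83) = 112/135
Step 4: u1 = d1 + r1*t = 10 + 52 * 112/135 = 7174/135
Step 5: (Check: u2 = d2 + r2*t = 10106/135; u1+u2 = 7174/135 + 10106/135 = 128, on the frontier.)

7174/135


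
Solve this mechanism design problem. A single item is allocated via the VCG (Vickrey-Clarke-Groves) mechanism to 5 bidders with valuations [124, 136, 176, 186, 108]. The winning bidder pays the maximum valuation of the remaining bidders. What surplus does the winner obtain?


Step 1: The winner is the agent with the highest value: agent 3 with value 186
Step 2: Values of other agents: [124, 136, 176, 108]
Step 3: VCG payment = max of others' values = 176
Step 4: Surplus = 186 - 176 = 10

10


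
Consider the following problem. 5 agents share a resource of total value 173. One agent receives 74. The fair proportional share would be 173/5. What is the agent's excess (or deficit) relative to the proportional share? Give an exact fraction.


Step 1: Proportional share = 173/5
Step 2: Agent's actual allocation = 74
Step 3: Excess = 74 - 173/5 = 197/5

197/5


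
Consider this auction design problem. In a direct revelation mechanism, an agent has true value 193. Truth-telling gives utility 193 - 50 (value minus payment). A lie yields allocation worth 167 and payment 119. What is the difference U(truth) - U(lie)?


Step 1: U(truth) = value - payment = 193 - 50 = 143
Step 2: U(lie) = allocation - payment = 167 - 119 = 48
Step 3: IC gap = 143 - 48 = 95

95


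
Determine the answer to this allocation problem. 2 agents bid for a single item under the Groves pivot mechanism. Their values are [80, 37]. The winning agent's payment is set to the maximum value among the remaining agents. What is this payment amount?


Step 1: The efficient winner is agent 0 with value 80
Step 2: Other agents' values: [37]
Step 3: Pivot payment = max(others) = 37
Step 4: The winner pays 37

37


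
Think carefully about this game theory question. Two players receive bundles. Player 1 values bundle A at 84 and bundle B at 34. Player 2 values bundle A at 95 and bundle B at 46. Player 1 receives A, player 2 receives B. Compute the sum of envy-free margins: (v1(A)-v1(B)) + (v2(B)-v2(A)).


Step 1: Player 1's margin = v1(A) - v1(B) = 84 - 34 = 50
Step 2: Player 2's margin = v2(B) - v2(A) = 46 - 95 = -49
Step 3: Total margin = 50 + -49 = 1

1


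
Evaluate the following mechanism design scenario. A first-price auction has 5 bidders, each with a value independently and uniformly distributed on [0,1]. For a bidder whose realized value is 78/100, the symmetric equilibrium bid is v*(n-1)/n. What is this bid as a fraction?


Step 1: The symmetric BNE bidding function is b(v) = v * (n-1) / n
Step 2: Substitute v = 39/50 and n = 5
Step 3: b = 39/50 * 4/5
Step 4: b = 78/125

78/125


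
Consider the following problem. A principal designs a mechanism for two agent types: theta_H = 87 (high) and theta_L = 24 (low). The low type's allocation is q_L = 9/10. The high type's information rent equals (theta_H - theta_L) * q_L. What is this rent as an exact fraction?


Step 1: theta_H - theta_L = 87 - 24 = 63
Step 2: Information rent = (theta_H - theta_L) * q_L
Step 3: = 63 * 9/10
Step 4: = 567/10

567/10


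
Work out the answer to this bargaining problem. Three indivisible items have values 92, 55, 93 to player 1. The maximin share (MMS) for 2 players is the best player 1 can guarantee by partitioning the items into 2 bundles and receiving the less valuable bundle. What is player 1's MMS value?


Step 1: Item values = 92, 55, 93
Step 2: Enumerate all 2-bundle partitions and take the smaller bundle:
  Partition 1: {92} vs {55,93} -> bundles 92, 148; min = 92
  Partition 2: {55} vs {92,93} -> bundles 55, 185; min = 55
  Partition 3: {93} vs {92,55} -> bundles 93, 147; min = 93
Step 3: MMS = max(92, 55, 93) = 93

93


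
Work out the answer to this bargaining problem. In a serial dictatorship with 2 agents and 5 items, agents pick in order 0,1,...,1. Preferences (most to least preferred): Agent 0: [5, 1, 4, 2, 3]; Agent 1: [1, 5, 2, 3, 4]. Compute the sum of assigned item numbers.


Step 1: Agent 0 picks item 5
Step 2: Agent 1 picks item 1
Step 3: Sum = 5 + 1 = 6

6


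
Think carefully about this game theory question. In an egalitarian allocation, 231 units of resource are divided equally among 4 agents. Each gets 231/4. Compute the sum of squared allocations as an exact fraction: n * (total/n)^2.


Step 1: Each agent's share = 231/4
Step 2: Square of each share = (231/4)^2 = 53361/16
Step 3: Sum of squares = 4 * 53361/16 = 53361/4

53361/4


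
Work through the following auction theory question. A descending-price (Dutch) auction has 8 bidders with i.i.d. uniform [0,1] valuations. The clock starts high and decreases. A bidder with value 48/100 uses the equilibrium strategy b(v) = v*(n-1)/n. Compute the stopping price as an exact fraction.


Step 1: Dutch auctions are strategically equivalent to first-price auctions
Step 2: The equilibrium bid is b(v) = v*(n-1)/n
Step 3: b = 12/25 * 7/8
Step 4: b = 21/50

21/50


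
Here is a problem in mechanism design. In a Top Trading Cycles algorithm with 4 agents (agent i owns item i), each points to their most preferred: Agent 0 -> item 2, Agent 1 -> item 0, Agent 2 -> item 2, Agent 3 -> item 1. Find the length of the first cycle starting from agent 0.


Step 1: Trace the pointer graph from agent 0: 0 -> 2 -> 2
Step 2: A cycle is detected when we revisit agent 2
Step 3: The cycle is: 2 -> 2
Step 4: Cycle length = 1

1


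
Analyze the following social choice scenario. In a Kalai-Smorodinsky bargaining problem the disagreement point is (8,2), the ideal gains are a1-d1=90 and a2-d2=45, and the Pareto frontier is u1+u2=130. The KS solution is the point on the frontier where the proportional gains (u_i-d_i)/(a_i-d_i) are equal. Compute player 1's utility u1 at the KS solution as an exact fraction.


Step 1: At the KS point, (u1-d1)/r1 = (u2-d2)/r2 = t and u1+u2 = 130
Step 2: u1 = d1 + r1*t and u2 = d2 + r2*t, so (d1 + r1*t) + (d2 + r2*t) = 130
Step 3: t = (130 - 8 - 2)/(90 + 45) = 120/135 = 8/9
Step 4: u1 = d1 + r1*t = 8 + 90 * 8/9 = 88
Step 5: (Check: u2 = d2 + r2*t = 42; u1+u2 = 88 + 42 = 130, on the frontier.)

88


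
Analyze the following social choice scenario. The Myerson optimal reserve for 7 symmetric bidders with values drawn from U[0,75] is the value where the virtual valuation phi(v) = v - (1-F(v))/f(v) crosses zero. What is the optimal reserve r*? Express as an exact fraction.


Step 1: For U[0,75], F(v) = v/75 and f(v) = 1/75
Step 2: phi(v) = v - (1 - v/75)/(1/75) = v - (75 - v) = 2v - 75
Step 3: Set phi(r*) = 0: 2r* - 75 = 0
Step 4: r* = 75/2 (the number of bidders n = 7 does not enter)

75/2


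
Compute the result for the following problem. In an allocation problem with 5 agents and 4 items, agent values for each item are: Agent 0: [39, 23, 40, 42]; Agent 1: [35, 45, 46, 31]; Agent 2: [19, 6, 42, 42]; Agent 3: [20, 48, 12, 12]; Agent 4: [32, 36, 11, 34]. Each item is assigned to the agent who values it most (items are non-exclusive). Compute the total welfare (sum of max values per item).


Step 1: For each item, find the maximum value among all agents.
Step 2: Item 0 -> Agent 0 (value 39)
Step 3: Item 1 -> Agent 3 (value 48)
Step 4: Item 2 -> Agent 1 (value 46)
Step 5: Item 3 -> Agent 0 (value 42)
Step 6: Total welfare = 39 + 48 + 46 + 42 = 175

175


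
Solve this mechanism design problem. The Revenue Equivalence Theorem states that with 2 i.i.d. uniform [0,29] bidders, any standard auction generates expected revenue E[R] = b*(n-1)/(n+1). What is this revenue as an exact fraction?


Step 1: By Revenue Equivalence, expected revenue = b*(n-1)/(n+1)
Step 2: Substituting n = 2, b = 29
Step 3: Revenue = 29*(2-1)/(2+1) = 29*1/3
Step 4: Revenue = 29/3

29/3
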